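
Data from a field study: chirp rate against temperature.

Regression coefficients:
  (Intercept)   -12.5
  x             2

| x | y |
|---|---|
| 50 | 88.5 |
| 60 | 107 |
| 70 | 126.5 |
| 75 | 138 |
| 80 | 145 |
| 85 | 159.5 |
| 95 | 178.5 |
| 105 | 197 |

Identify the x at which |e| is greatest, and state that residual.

x=50: ŷ = -12.5 + 2·50 = 87.5; e = 88.5 − 87.5 = 1
x=60: ŷ = -12.5 + 2·60 = 107.5; e = 107 − 107.5 = -0.5
x=70: ŷ = -12.5 + 2·70 = 127.5; e = 126.5 − 127.5 = -1
x=75: ŷ = -12.5 + 2·75 = 137.5; e = 138 − 137.5 = 0.5
x=80: ŷ = -12.5 + 2·80 = 147.5; e = 145 − 147.5 = -2.5
x=85: ŷ = -12.5 + 2·85 = 157.5; e = 159.5 − 157.5 = 2
x=95: ŷ = -12.5 + 2·95 = 177.5; e = 178.5 − 177.5 = 1
x=105: ŷ = -12.5 + 2·105 = 197.5; e = 197 − 197.5 = -0.5
Largest |e| is 2.5 at x = 80, residual -2.5.

x = 80, e = -2.5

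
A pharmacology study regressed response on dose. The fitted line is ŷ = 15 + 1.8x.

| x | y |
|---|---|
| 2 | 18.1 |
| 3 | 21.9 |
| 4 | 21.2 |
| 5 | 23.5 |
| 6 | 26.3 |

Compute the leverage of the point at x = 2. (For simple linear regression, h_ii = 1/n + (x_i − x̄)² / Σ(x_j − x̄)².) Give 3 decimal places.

h = 0.600

x̄ = (2 + 3 + 4 + 5 + 6)/5 = 4
Σ(x − x̄)² = 4 + 1 + 0 + 1 + 4 = 10
h = 1/5 + (-2)²/10 = 0.2 + 0.4 = 0.600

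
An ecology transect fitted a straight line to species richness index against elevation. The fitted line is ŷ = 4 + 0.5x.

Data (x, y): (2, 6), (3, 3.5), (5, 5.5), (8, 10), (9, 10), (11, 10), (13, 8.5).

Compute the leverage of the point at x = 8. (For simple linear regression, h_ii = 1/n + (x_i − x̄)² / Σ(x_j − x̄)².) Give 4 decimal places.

x̄ = (2 + 3 + 5 + 8 + 9 + 11 + 13)/7 = 7.28571
Σ(x − x̄)² = 27.9388 + 18.3673 + 5.22449 + 0.510204 + 2.93878 + 13.7959 + 32.6531 = 101.429
h = 1/7 + (0.714286)²/101.429 = 0.142857 + 0.00503018 = 0.1479

h = 0.1479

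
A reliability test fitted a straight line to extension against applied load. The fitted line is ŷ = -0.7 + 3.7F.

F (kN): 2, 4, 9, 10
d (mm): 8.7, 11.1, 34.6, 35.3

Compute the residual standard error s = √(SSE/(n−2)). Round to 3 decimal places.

s = 3.000

F=2: ŷ = -0.7 + 3.7·2 = 6.7; r = 8.7 − 6.7 = 2
F=4: ŷ = -0.7 + 3.7·4 = 14.1; r = 11.1 − 14.1 = -3
F=9: ŷ = -0.7 + 3.7·9 = 32.6; r = 34.6 − 32.6 = 2
F=10: ŷ = -0.7 + 3.7·10 = 36.3; r = 35.3 − 36.3 = -1
SSE = 4 + 9 + 4 + 1 = 18
s = √(18/2) = √9 ≈ 3.000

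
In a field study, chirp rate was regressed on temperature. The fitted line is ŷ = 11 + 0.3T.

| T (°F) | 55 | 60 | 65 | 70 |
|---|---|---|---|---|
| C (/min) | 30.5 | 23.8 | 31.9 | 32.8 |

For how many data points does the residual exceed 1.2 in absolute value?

3

T=55: ŷ = 11 + 0.3·55 = 27.5; r = 30.5 − 27.5 = 3
T=60: ŷ = 11 + 0.3·60 = 29; r = 23.8 − 29 = -5.2
T=65: ŷ = 11 + 0.3·65 = 30.5; r = 31.9 − 30.5 = 1.4
T=70: ŷ = 11 + 0.3·70 = 32; r = 32.8 − 32 = 0.8
|r| > 1.2: T=55 (|r|=3), T=60 (|r|=5.2), T=65 (|r|=1.4) → 3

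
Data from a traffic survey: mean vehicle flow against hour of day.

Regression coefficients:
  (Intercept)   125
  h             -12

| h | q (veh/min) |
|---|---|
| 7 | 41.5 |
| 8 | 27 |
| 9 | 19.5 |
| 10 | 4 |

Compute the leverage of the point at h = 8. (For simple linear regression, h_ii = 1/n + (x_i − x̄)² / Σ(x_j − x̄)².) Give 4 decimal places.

h = 0.3000

h̄ = (7 + 8 + 9 + 10)/4 = 8.5
Σ(h − h̄)² = 2.25 + 0.25 + 0.25 + 2.25 = 5
h = 1/4 + (-0.5)²/5 = 0.25 + 0.05 = 0.3000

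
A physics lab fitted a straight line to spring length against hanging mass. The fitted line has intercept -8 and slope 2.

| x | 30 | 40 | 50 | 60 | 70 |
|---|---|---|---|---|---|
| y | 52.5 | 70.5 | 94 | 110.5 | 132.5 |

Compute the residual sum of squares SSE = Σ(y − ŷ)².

SSE = 9

x=30: ŷ = -8 + 2·30 = 52; r = 52.5 − 52 = 0.5
x=40: ŷ = -8 + 2·40 = 72; r = 70.5 − 72 = -1.5
x=50: ŷ = -8 + 2·50 = 92; r = 94 − 92 = 2
x=60: ŷ = -8 + 2·60 = 112; r = 110.5 − 112 = -1.5
x=70: ŷ = -8 + 2·70 = 132; r = 132.5 − 132 = 0.5
SSE = 0.25 + 2.25 + 4 + 2.25 + 0.25 = 9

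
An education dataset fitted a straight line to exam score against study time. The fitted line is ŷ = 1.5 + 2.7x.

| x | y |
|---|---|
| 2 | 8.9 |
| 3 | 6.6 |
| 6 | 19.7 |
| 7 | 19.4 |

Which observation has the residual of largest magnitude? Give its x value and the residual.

x=2: ŷ = 1.5 + 2.7·2 = 6.9; r = 8.9 − 6.9 = 2
x=3: ŷ = 1.5 + 2.7·3 = 9.6; r = 6.6 − 9.6 = -3
x=6: ŷ = 1.5 + 2.7·6 = 17.7; r = 19.7 − 17.7 = 2
x=7: ŷ = 1.5 + 2.7·7 = 20.4; r = 19.4 − 20.4 = -1
Largest |r| is 3 at x = 3, residual -3.

x = 3, r = -3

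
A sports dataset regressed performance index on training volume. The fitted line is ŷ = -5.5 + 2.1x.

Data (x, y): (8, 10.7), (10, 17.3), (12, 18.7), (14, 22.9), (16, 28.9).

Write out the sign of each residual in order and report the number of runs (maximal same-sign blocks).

4 runs

x=8: ŷ = -5.5 + 2.1·8 = 11.3; e = 10.7 − 11.3 = -0.6
x=10: ŷ = -5.5 + 2.1·10 = 15.5; e = 17.3 − 15.5 = 1.8
x=12: ŷ = -5.5 + 2.1·12 = 19.7; e = 18.7 − 19.7 = -1
x=14: ŷ = -5.5 + 2.1·14 = 23.9; e = 22.9 − 23.9 = -1
x=16: ŷ = -5.5 + 2.1·16 = 28.1; e = 28.9 − 28.1 = 0.8
Signs: − + − − +
Runs: −×1, +×1, −×2, +×1 → 4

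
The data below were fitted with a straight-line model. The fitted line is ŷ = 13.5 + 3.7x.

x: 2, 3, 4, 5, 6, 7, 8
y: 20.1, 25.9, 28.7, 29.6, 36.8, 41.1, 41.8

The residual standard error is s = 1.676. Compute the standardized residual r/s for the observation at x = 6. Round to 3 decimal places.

0.656

ŷ = 13.5 + 3.7·6 = 35.7
r = 36.8 − 35.7 = 1.1
r/s = 1.1 / 1.676 = 0.656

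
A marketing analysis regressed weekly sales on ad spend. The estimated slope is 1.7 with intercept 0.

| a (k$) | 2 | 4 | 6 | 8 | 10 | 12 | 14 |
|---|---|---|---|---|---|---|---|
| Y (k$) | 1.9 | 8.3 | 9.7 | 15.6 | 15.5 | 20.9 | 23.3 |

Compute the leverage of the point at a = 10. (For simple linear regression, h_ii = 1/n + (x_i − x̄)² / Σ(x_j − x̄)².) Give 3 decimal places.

h = 0.179

ā = (2 + 4 + 6 + 8 + 10 + 12 + 14)/7 = 8
Σ(a − ā)² = 36 + 16 + 4 + 0 + 4 + 16 + 36 = 112
h = 1/7 + (2)²/112 = 0.142857 + 0.0357143 = 0.179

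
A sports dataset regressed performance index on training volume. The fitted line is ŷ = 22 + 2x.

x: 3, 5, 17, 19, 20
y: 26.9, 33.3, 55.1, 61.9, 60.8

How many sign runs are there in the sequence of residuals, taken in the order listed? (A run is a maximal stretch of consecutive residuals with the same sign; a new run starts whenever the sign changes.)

x=3: ŷ = 22 + 2·3 = 28; e = 26.9 − 28 = -1.1
x=5: ŷ = 22 + 2·5 = 32; e = 33.3 − 32 = 1.3
x=17: ŷ = 22 + 2·17 = 56; e = 55.1 − 56 = -0.9
x=19: ŷ = 22 + 2·19 = 60; e = 61.9 − 60 = 1.9
x=20: ŷ = 22 + 2·20 = 62; e = 60.8 − 62 = -1.2
Signs: − + − + −
Runs: −×1, +×1, −×1, +×1, −×1 → 5

5 runs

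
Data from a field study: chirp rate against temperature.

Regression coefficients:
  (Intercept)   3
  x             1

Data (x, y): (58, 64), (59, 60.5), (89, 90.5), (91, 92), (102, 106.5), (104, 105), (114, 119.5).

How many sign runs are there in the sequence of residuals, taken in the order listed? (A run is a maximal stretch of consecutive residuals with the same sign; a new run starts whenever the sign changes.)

x=58: ŷ = 3 + 58 = 61; r = 64 − 61 = 3
x=59: ŷ = 3 + 59 = 62; r = 60.5 − 62 = -1.5
x=89: ŷ = 3 + 89 = 92; r = 90.5 − 92 = -1.5
x=91: ŷ = 3 + 91 = 94; r = 92 − 94 = -2
x=102: ŷ = 3 + 102 = 105; r = 106.5 − 105 = 1.5
x=104: ŷ = 3 + 104 = 107; r = 105 − 107 = -2
x=114: ŷ = 3 + 114 = 117; r = 119.5 − 117 = 2.5
Signs: + − − − + − +
Runs: +×1, −×3, +×1, −×1, +×1 → 5

5 runs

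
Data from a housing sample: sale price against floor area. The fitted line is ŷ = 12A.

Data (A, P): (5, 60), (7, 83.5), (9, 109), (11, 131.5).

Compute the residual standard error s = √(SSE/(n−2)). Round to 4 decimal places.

A=5: ŷ = 12·5 = 60; r = 60 − 60 = 0
A=7: ŷ = 12·7 = 84; r = 83.5 − 84 = -0.5
A=9: ŷ = 12·9 = 108; r = 109 − 108 = 1
A=11: ŷ = 12·11 = 132; r = 131.5 − 132 = -0.5
SSE = 0 + 0.25 + 1 + 0.25 = 1.5
s = √(1.5/2) = √0.75 ≈ 0.8660

s = 0.8660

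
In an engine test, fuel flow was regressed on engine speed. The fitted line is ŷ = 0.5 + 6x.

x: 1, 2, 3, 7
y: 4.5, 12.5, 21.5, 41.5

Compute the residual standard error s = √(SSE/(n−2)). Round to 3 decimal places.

s = 2.646

x=1: ŷ = 0.5 + 6·1 = 6.5; e = 4.5 − 6.5 = -2
x=2: ŷ = 0.5 + 6·2 = 12.5; e = 12.5 − 12.5 = 0
x=3: ŷ = 0.5 + 6·3 = 18.5; e = 21.5 − 18.5 = 3
x=7: ŷ = 0.5 + 6·7 = 42.5; e = 41.5 − 42.5 = -1
SSE = 4 + 0 + 9 + 1 = 14
s = √(14/2) = √7 ≈ 2.646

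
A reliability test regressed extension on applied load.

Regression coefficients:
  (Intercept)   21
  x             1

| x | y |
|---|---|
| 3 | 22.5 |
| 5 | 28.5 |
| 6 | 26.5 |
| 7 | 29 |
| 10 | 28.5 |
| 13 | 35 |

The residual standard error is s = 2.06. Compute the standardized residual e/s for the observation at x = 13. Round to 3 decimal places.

0.485

ŷ = 21 + 13 = 34
e = 35 − 34 = 1
e/s = 1 / 2.06 = 0.485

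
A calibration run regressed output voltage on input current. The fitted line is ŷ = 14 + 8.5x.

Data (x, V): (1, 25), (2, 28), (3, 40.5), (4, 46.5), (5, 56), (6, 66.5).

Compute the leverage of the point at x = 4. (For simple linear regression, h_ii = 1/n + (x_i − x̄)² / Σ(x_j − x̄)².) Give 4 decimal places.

x̄ = (1 + 2 + 3 + 4 + 5 + 6)/6 = 3.5
Σ(x − x̄)² = 6.25 + 2.25 + 0.25 + 0.25 + 2.25 + 6.25 = 17.5
h = 1/6 + (0.5)²/17.5 = 0.166667 + 0.0142857 = 0.1810

h = 0.1810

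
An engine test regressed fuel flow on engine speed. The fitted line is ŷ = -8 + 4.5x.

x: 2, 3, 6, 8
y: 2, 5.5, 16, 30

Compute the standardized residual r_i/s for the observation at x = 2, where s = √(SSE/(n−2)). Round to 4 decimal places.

x=2: ŷ = -8 + 4.5·2 = 1; r = 2 − 1 = 1
x=3: ŷ = -8 + 4.5·3 = 5.5; r = 5.5 − 5.5 = 0
x=6: ŷ = -8 + 4.5·6 = 19; r = 16 − 19 = -3
x=8: ŷ = -8 + 4.5·8 = 28; r = 30 − 28 = 2
SSE = 1 + 0 + 9 + 4 = 14
s = √(14/2) = 2.64575
r/s = 1 / 2.64575 = 0.3780

0.3780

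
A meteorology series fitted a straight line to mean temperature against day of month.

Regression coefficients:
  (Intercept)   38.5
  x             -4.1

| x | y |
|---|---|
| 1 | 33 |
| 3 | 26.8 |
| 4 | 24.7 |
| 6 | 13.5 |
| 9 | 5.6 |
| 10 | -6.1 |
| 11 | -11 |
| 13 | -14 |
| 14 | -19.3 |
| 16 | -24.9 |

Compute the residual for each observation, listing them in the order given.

-1.4, 0.6, 2.6, -0.4, 4, -3.6, -4.4, 0.8, -0.4, 2.2

x=1: ŷ = 38.5 − 4.1·1 = 34.4; e = 33 − 34.4 = -1.4
x=3: ŷ = 38.5 − 4.1·3 = 26.2; e = 26.8 − 26.2 = 0.6
x=4: ŷ = 38.5 − 4.1·4 = 22.1; e = 24.7 − 22.1 = 2.6
x=6: ŷ = 38.5 − 4.1·6 = 13.9; e = 13.5 − 13.9 = -0.4
x=9: ŷ = 38.5 − 4.1·9 = 1.6; e = 5.6 − 1.6 = 4
x=10: ŷ = 38.5 − 4.1·10 = -2.5; e = -6.1 − (-2.5) = -3.6
x=11: ŷ = 38.5 − 4.1·11 = -6.6; e = -11 − (-6.6) = -4.4
x=13: ŷ = 38.5 − 4.1·13 = -14.8; e = -14 − (-14.8) = 0.8
x=14: ŷ = 38.5 − 4.1·14 = -18.9; e = -19.3 − (-18.9) = -0.4
x=16: ŷ = 38.5 − 4.1·16 = -27.1; e = -24.9 − (-27.1) = 2.2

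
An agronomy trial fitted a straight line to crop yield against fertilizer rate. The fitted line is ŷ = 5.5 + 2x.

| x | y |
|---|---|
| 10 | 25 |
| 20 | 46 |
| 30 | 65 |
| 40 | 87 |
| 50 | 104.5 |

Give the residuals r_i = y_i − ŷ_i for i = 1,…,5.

x=10: ŷ = 5.5 + 2·10 = 25.5; r = 25 − 25.5 = -0.5
x=20: ŷ = 5.5 + 2·20 = 45.5; r = 46 − 45.5 = 0.5
x=30: ŷ = 5.5 + 2·30 = 65.5; r = 65 − 65.5 = -0.5
x=40: ŷ = 5.5 + 2·40 = 85.5; r = 87 − 85.5 = 1.5
x=50: ŷ = 5.5 + 2·50 = 105.5; r = 104.5 − 105.5 = -1

-0.5, 0.5, -0.5, 1.5, -1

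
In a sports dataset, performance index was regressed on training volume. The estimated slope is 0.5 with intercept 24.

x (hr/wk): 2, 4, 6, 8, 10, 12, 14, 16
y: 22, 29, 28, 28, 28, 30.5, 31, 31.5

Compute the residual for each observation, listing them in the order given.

-3, 3, 1, 0, -1, 0.5, 0, -0.5

x=2: ŷ = 24 + 0.5·2 = 25; r = 22 − 25 = -3
x=4: ŷ = 24 + 0.5·4 = 26; r = 29 − 26 = 3
x=6: ŷ = 24 + 0.5·6 = 27; r = 28 − 27 = 1
x=8: ŷ = 24 + 0.5·8 = 28; r = 28 − 28 = 0
x=10: ŷ = 24 + 0.5·10 = 29; r = 28 − 29 = -1
x=12: ŷ = 24 + 0.5·12 = 30; r = 30.5 − 30 = 0.5
x=14: ŷ = 24 + 0.5·14 = 31; r = 31 − 31 = 0
x=16: ŷ = 24 + 0.5·16 = 32; r = 31.5 − 32 = -0.5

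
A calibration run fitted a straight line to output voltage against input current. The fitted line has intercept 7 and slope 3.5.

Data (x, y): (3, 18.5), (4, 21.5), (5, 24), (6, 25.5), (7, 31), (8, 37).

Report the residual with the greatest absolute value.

e = -2.5

x=3: ŷ = 7 + 3.5·3 = 17.5; e = 18.5 − 17.5 = 1
x=4: ŷ = 7 + 3.5·4 = 21; e = 21.5 − 21 = 0.5
x=5: ŷ = 7 + 3.5·5 = 24.5; e = 24 − 24.5 = -0.5
x=6: ŷ = 7 + 3.5·6 = 28; e = 25.5 − 28 = -2.5
x=7: ŷ = 7 + 3.5·7 = 31.5; e = 31 − 31.5 = -0.5
x=8: ŷ = 7 + 3.5·8 = 35; e = 37 − 35 = 2
Largest |e| is 2.5 at x = 6, residual -2.5.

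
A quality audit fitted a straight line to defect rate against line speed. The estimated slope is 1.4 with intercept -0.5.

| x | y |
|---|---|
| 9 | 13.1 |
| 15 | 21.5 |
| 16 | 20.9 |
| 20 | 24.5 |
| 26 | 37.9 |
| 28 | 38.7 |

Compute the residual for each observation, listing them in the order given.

1, 1, -1, -3, 2, 0

x=9: ŷ = -0.5 + 1.4·9 = 12.1; e = 13.1 − 12.1 = 1
x=15: ŷ = -0.5 + 1.4·15 = 20.5; e = 21.5 − 20.5 = 1
x=16: ŷ = -0.5 + 1.4·16 = 21.9; e = 20.9 − 21.9 = -1
x=20: ŷ = -0.5 + 1.4·20 = 27.5; e = 24.5 − 27.5 = -3
x=26: ŷ = -0.5 + 1.4·26 = 35.9; e = 37.9 − 35.9 = 2
x=28: ŷ = -0.5 + 1.4·28 = 38.7; e = 38.7 − 38.7 = 0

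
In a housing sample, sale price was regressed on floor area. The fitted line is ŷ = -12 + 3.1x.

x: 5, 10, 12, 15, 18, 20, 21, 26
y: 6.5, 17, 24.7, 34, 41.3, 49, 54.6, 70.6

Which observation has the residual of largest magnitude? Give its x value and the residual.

x=5: ŷ = -12 + 3.1·5 = 3.5; r = 6.5 − 3.5 = 3
x=10: ŷ = -12 + 3.1·10 = 19; r = 17 − 19 = -2
x=12: ŷ = -12 + 3.1·12 = 25.2; r = 24.7 − 25.2 = -0.5
x=15: ŷ = -12 + 3.1·15 = 34.5; r = 34 − 34.5 = -0.5
x=18: ŷ = -12 + 3.1·18 = 43.8; r = 41.3 − 43.8 = -2.5
x=20: ŷ = -12 + 3.1·20 = 50; r = 49 − 50 = -1
x=21: ŷ = -12 + 3.1·21 = 53.1; r = 54.6 − 53.1 = 1.5
x=26: ŷ = -12 + 3.1·26 = 68.6; r = 70.6 − 68.6 = 2
Largest |r| is 3 at x = 5, residual 3.

x = 5, r = 3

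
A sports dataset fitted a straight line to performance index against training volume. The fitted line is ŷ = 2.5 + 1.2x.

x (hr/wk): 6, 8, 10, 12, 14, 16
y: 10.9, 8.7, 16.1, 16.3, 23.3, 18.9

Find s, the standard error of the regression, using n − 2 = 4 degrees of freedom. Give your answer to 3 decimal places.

x=6: ŷ = 2.5 + 1.2·6 = 9.7; r = 10.9 − 9.7 = 1.2
x=8: ŷ = 2.5 + 1.2·8 = 12.1; r = 8.7 − 12.1 = -3.4
x=10: ŷ = 2.5 + 1.2·10 = 14.5; r = 16.1 − 14.5 = 1.6
x=12: ŷ = 2.5 + 1.2·12 = 16.9; r = 16.3 − 16.9 = -0.6
x=14: ŷ = 2.5 + 1.2·14 = 19.3; r = 23.3 − 19.3 = 4
x=16: ŷ = 2.5 + 1.2·16 = 21.7; r = 18.9 − 21.7 = -2.8
SSE = 1.44 + 11.56 + 2.56 + 0.36 + 16 + 7.84 = 39.76
s = √(39.76/4) = √9.94 ≈ 3.153

s = 3.153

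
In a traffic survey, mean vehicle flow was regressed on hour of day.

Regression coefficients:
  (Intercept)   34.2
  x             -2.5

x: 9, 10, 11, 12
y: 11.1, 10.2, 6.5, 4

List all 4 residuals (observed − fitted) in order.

-0.6, 1, -0.2, -0.2

x=9: ŷ = 34.2 − 2.5·9 = 11.7; e = 11.1 − 11.7 = -0.6
x=10: ŷ = 34.2 − 2.5·10 = 9.2; e = 10.2 − 9.2 = 1
x=11: ŷ = 34.2 − 2.5·11 = 6.7; e = 6.5 − 6.7 = -0.2
x=12: ŷ = 34.2 − 2.5·12 = 4.2; e = 4 − 4.2 = -0.2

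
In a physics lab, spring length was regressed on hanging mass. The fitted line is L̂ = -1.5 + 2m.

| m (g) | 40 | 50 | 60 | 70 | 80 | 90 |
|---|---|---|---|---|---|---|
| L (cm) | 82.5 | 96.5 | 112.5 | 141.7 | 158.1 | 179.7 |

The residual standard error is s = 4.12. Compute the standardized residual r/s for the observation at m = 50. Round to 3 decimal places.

-0.485

L̂ = -1.5 + 2·50 = 98.5
r = 96.5 − 98.5 = -2
r/s = -2 / 4.12 = -0.485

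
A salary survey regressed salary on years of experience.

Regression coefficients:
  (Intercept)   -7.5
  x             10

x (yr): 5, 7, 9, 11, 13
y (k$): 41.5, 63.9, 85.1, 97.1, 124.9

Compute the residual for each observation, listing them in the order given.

x=5: ŷ = -7.5 + 10·5 = 42.5; e = 41.5 − 42.5 = -1
x=7: ŷ = -7.5 + 10·7 = 62.5; e = 63.9 − 62.5 = 1.4
x=9: ŷ = -7.5 + 10·9 = 82.5; e = 85.1 − 82.5 = 2.6
x=11: ŷ = -7.5 + 10·11 = 102.5; e = 97.1 − 102.5 = -5.4
x=13: ŷ = -7.5 + 10·13 = 122.5; e = 124.9 − 122.5 = 2.4

-1, 1.4, 2.6, -5.4, 2.4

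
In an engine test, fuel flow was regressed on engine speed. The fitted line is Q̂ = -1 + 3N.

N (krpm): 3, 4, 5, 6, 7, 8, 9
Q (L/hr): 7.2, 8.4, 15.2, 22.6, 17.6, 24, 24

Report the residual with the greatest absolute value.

N=3: Q̂ = -1 + 3·3 = 8; e = 7.2 − 8 = -0.8
N=4: Q̂ = -1 + 3·4 = 11; e = 8.4 − 11 = -2.6
N=5: Q̂ = -1 + 3·5 = 14; e = 15.2 − 14 = 1.2
N=6: Q̂ = -1 + 3·6 = 17; e = 22.6 − 17 = 5.6
N=7: Q̂ = -1 + 3·7 = 20; e = 17.6 − 20 = -2.4
N=8: Q̂ = -1 + 3·8 = 23; e = 24 − 23 = 1
N=9: Q̂ = -1 + 3·9 = 26; e = 24 − 26 = -2
Largest |e| is 5.6 at N = 6, residual 5.6.

e = 5.6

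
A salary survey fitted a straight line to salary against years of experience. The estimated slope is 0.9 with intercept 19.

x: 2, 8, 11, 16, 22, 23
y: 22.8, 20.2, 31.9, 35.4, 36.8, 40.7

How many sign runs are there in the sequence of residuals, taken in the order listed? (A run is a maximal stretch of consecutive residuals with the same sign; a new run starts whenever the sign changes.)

x=2: ŷ = 19 + 0.9·2 = 20.8; e = 22.8 − 20.8 = 2
x=8: ŷ = 19 + 0.9·8 = 26.2; e = 20.2 − 26.2 = -6
x=11: ŷ = 19 + 0.9·11 = 28.9; e = 31.9 − 28.9 = 3
x=16: ŷ = 19 + 0.9·16 = 33.4; e = 35.4 − 33.4 = 2
x=22: ŷ = 19 + 0.9·22 = 38.8; e = 36.8 − 38.8 = -2
x=23: ŷ = 19 + 0.9·23 = 39.7; e = 40.7 − 39.7 = 1
Signs: + − + + − +
Runs: +×1, −×1, +×2, −×1, +×1 → 5

5 runs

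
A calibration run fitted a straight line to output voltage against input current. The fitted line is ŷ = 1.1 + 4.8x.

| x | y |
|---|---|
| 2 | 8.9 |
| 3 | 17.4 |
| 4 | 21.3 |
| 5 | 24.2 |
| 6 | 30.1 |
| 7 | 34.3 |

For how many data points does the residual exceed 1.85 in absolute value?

1

x=2: ŷ = 1.1 + 4.8·2 = 10.7; e = 8.9 − 10.7 = -1.8
x=3: ŷ = 1.1 + 4.8·3 = 15.5; e = 17.4 − 15.5 = 1.9
x=4: ŷ = 1.1 + 4.8·4 = 20.3; e = 21.3 − 20.3 = 1
x=5: ŷ = 1.1 + 4.8·5 = 25.1; e = 24.2 − 25.1 = -0.9
x=6: ŷ = 1.1 + 4.8·6 = 29.9; e = 30.1 − 29.9 = 0.2
x=7: ŷ = 1.1 + 4.8·7 = 34.7; e = 34.3 − 34.7 = -0.4
|e| > 1.85: x=3 (|e|=1.9) → 1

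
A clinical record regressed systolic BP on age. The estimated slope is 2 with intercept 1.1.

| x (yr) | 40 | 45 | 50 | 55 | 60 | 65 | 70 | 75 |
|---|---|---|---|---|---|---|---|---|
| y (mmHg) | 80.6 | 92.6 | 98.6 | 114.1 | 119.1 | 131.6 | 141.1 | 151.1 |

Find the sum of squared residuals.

SSE = 22

x=40: ŷ = 1.1 + 2·40 = 81.1; r = 80.6 − 81.1 = -0.5
x=45: ŷ = 1.1 + 2·45 = 91.1; r = 92.6 − 91.1 = 1.5
x=50: ŷ = 1.1 + 2·50 = 101.1; r = 98.6 − 101.1 = -2.5
x=55: ŷ = 1.1 + 2·55 = 111.1; r = 114.1 − 111.1 = 3
x=60: ŷ = 1.1 + 2·60 = 121.1; r = 119.1 − 121.1 = -2
x=65: ŷ = 1.1 + 2·65 = 131.1; r = 131.6 − 131.1 = 0.5
x=70: ŷ = 1.1 + 2·70 = 141.1; r = 141.1 − 141.1 = 0
x=75: ŷ = 1.1 + 2·75 = 151.1; r = 151.1 − 151.1 = 0
SSE = 0.25 + 2.25 + 6.25 + 9 + 4 + 0.25 + 0 + 0 = 22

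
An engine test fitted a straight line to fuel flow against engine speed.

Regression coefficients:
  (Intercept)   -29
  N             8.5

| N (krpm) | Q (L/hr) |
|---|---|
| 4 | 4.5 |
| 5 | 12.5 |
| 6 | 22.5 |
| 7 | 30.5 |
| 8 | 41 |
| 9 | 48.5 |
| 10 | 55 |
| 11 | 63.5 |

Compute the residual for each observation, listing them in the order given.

N=4: ŷ = -29 + 8.5·4 = 5; r = 4.5 − 5 = -0.5
N=5: ŷ = -29 + 8.5·5 = 13.5; r = 12.5 − 13.5 = -1
N=6: ŷ = -29 + 8.5·6 = 22; r = 22.5 − 22 = 0.5
N=7: ŷ = -29 + 8.5·7 = 30.5; r = 30.5 − 30.5 = 0
N=8: ŷ = -29 + 8.5·8 = 39; r = 41 − 39 = 2
N=9: ŷ = -29 + 8.5·9 = 47.5; r = 48.5 − 47.5 = 1
N=10: ŷ = -29 + 8.5·10 = 56; r = 55 − 56 = -1
N=11: ŷ = -29 + 8.5·11 = 64.5; r = 63.5 − 64.5 = -1

-0.5, -1, 0.5, 0, 2, 1, -1, -1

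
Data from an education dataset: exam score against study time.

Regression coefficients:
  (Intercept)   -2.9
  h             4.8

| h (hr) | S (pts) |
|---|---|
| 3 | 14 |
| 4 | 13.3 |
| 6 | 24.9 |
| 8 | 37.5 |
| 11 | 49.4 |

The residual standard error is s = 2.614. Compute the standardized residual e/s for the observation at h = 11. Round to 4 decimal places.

-0.1913

Ŝ = -2.9 + 4.8·11 = 49.9
e = 49.4 − 49.9 = -0.5
e/s = -0.5 / 2.614 = -0.1913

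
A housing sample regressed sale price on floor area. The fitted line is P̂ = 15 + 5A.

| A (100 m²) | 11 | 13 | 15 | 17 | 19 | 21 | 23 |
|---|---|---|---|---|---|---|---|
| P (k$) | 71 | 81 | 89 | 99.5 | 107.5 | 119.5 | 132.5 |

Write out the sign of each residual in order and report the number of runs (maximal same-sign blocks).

3 runs

A=11: P̂ = 15 + 5·11 = 70; e = 71 − 70 = 1
A=13: P̂ = 15 + 5·13 = 80; e = 81 − 80 = 1
A=15: P̂ = 15 + 5·15 = 90; e = 89 − 90 = -1
A=17: P̂ = 15 + 5·17 = 100; e = 99.5 − 100 = -0.5
A=19: P̂ = 15 + 5·19 = 110; e = 107.5 − 110 = -2.5
A=21: P̂ = 15 + 5·21 = 120; e = 119.5 − 120 = -0.5
A=23: P̂ = 15 + 5·23 = 130; e = 132.5 − 130 = 2.5
Signs: + + − − − − +
Runs: +×2, −×4, +×1 → 3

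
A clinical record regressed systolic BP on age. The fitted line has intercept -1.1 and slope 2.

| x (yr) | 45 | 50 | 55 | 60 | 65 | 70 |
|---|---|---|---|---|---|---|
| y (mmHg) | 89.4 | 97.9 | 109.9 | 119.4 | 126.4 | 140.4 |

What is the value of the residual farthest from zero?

r = -2.5

x=45: ŷ = -1.1 + 2·45 = 88.9; r = 89.4 − 88.9 = 0.5
x=50: ŷ = -1.1 + 2·50 = 98.9; r = 97.9 − 98.9 = -1
x=55: ŷ = -1.1 + 2·55 = 108.9; r = 109.9 − 108.9 = 1
x=60: ŷ = -1.1 + 2·60 = 118.9; r = 119.4 − 118.9 = 0.5
x=65: ŷ = -1.1 + 2·65 = 128.9; r = 126.4 − 128.9 = -2.5
x=70: ŷ = -1.1 + 2·70 = 138.9; r = 140.4 − 138.9 = 1.5
Largest |r| is 2.5 at x = 65, residual -2.5.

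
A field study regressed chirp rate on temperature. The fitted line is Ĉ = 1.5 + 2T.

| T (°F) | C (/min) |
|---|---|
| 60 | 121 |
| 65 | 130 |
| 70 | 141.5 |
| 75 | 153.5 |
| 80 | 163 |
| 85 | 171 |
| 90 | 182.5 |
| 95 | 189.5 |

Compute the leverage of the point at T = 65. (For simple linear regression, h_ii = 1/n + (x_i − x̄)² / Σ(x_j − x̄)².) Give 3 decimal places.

T̄ = (60 + 65 + 70 + 75 + 80 + 85 + 90 + 95)/8 = 77.5
Σ(T − T̄)² = 306.25 + 156.25 + 56.25 + 6.25 + 6.25 + 56.25 + 156.25 + 306.25 = 1050
h = 1/8 + (-12.5)²/1050 = 0.125 + 0.14881 = 0.274

h = 0.274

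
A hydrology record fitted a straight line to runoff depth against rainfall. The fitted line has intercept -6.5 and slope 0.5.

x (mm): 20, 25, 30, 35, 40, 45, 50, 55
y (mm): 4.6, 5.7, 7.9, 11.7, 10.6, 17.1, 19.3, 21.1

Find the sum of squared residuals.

SSE = 12.42

x=20: ŷ = -6.5 + 0.5·20 = 3.5; e = 4.6 − 3.5 = 1.1
x=25: ŷ = -6.5 + 0.5·25 = 6; e = 5.7 − 6 = -0.3
x=30: ŷ = -6.5 + 0.5·30 = 8.5; e = 7.9 − 8.5 = -0.6
x=35: ŷ = -6.5 + 0.5·35 = 11; e = 11.7 − 11 = 0.7
x=40: ŷ = -6.5 + 0.5·40 = 13.5; e = 10.6 − 13.5 = -2.9
x=45: ŷ = -6.5 + 0.5·45 = 16; e = 17.1 − 16 = 1.1
x=50: ŷ = -6.5 + 0.5·50 = 18.5; e = 19.3 − 18.5 = 0.8
x=55: ŷ = -6.5 + 0.5·55 = 21; e = 21.1 − 21 = 0.1
SSE = 1.21 + 0.09 + 0.36 + 0.49 + 8.41 + 1.21 + 0.64 + 0.01 = 12.42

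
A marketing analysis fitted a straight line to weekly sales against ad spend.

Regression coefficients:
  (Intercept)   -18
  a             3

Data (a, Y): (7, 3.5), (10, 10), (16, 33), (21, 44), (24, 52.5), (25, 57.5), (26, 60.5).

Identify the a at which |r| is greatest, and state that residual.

a = 16, r = 3

a=7: Ŷ = -18 + 3·7 = 3; r = 3.5 − 3 = 0.5
a=10: Ŷ = -18 + 3·10 = 12; r = 10 − 12 = -2
a=16: Ŷ = -18 + 3·16 = 30; r = 33 − 30 = 3
a=21: Ŷ = -18 + 3·21 = 45; r = 44 − 45 = -1
a=24: Ŷ = -18 + 3·24 = 54; r = 52.5 − 54 = -1.5
a=25: Ŷ = -18 + 3·25 = 57; r = 57.5 − 57 = 0.5
a=26: Ŷ = -18 + 3·26 = 60; r = 60.5 − 60 = 0.5
Largest |r| is 3 at a = 16, residual 3.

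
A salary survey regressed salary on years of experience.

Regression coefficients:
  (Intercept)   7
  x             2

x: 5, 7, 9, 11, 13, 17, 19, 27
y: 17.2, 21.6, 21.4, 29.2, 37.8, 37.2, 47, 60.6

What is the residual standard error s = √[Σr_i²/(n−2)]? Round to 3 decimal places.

x=5: ŷ = 7 + 2·5 = 17; r = 17.2 − 17 = 0.2
x=7: ŷ = 7 + 2·7 = 21; r = 21.6 − 21 = 0.6
x=9: ŷ = 7 + 2·9 = 25; r = 21.4 − 25 = -3.6
x=11: ŷ = 7 + 2·11 = 29; r = 29.2 − 29 = 0.2
x=13: ŷ = 7 + 2·13 = 33; r = 37.8 − 33 = 4.8
x=17: ŷ = 7 + 2·17 = 41; r = 37.2 − 41 = -3.8
x=19: ŷ = 7 + 2·19 = 45; r = 47 − 45 = 2
x=27: ŷ = 7 + 2·27 = 61; r = 60.6 − 61 = -0.4
SSE = 0.04 + 0.36 + 12.96 + 0.04 + 23.04 + 14.44 + 4 + 0.16 = 55.04
s = √(55.04/6) = √9.17333 ≈ 3.029

s = 3.029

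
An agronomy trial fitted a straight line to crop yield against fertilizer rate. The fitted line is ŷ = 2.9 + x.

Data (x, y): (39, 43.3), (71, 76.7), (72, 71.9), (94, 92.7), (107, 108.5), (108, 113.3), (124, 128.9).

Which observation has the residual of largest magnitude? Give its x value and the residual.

x=39: ŷ = 2.9 + 39 = 41.9; e = 43.3 − 41.9 = 1.4
x=71: ŷ = 2.9 + 71 = 73.9; e = 76.7 − 73.9 = 2.8
x=72: ŷ = 2.9 + 72 = 74.9; e = 71.9 − 74.9 = -3
x=94: ŷ = 2.9 + 94 = 96.9; e = 92.7 − 96.9 = -4.2
x=107: ŷ = 2.9 + 107 = 109.9; e = 108.5 − 109.9 = -1.4
x=108: ŷ = 2.9 + 108 = 110.9; e = 113.3 − 110.9 = 2.4
x=124: ŷ = 2.9 + 124 = 126.9; e = 128.9 − 126.9 = 2
Largest |e| is 4.2 at x = 94, residual -4.2.

x = 94, e = -4.2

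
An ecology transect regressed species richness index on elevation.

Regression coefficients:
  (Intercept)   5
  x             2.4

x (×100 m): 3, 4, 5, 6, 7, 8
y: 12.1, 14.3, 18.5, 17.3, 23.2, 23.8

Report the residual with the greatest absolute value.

r = -2.1

x=3: ŷ = 5 + 2.4·3 = 12.2; r = 12.1 − 12.2 = -0.1
x=4: ŷ = 5 + 2.4·4 = 14.6; r = 14.3 − 14.6 = -0.3
x=5: ŷ = 5 + 2.4·5 = 17; r = 18.5 − 17 = 1.5
x=6: ŷ = 5 + 2.4·6 = 19.4; r = 17.3 − 19.4 = -2.1
x=7: ŷ = 5 + 2.4·7 = 21.8; r = 23.2 − 21.8 = 1.4
x=8: ŷ = 5 + 2.4·8 = 24.2; r = 23.8 − 24.2 = -0.4
Largest |r| is 2.1 at x = 6, residual -2.1.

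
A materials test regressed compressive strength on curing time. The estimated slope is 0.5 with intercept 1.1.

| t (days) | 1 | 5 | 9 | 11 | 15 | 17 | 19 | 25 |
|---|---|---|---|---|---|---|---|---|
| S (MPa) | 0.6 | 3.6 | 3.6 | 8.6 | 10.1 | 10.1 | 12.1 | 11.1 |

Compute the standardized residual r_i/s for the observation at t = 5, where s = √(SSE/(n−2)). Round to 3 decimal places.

0.000

t=1: Ŝ = 1.1 + 0.5·1 = 1.6; r = 0.6 − 1.6 = -1
t=5: Ŝ = 1.1 + 0.5·5 = 3.6; r = 3.6 − 3.6 = 0
t=9: Ŝ = 1.1 + 0.5·9 = 5.6; r = 3.6 − 5.6 = -2
t=11: Ŝ = 1.1 + 0.5·11 = 6.6; r = 8.6 − 6.6 = 2
t=15: Ŝ = 1.1 + 0.5·15 = 8.6; r = 10.1 − 8.6 = 1.5
t=17: Ŝ = 1.1 + 0.5·17 = 9.6; r = 10.1 − 9.6 = 0.5
t=19: Ŝ = 1.1 + 0.5·19 = 10.6; r = 12.1 − 10.6 = 1.5
t=25: Ŝ = 1.1 + 0.5·25 = 13.6; r = 11.1 − 13.6 = -2.5
SSE = 1 + 0 + 4 + 4 + 2.25 + 0.25 + 2.25 + 6.25 = 20
s = √(20/6) = 1.82574
r/s = 0 / 1.82574 = 0.000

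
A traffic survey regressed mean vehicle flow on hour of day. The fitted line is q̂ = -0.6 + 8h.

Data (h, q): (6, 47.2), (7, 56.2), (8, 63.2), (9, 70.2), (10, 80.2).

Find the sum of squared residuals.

SSE = 2.8

h=6: q̂ = -0.6 + 8·6 = 47.4; e = 47.2 − 47.4 = -0.2
h=7: q̂ = -0.6 + 8·7 = 55.4; e = 56.2 − 55.4 = 0.8
h=8: q̂ = -0.6 + 8·8 = 63.4; e = 63.2 − 63.4 = -0.2
h=9: q̂ = -0.6 + 8·9 = 71.4; e = 70.2 − 71.4 = -1.2
h=10: q̂ = -0.6 + 8·10 = 79.4; e = 80.2 − 79.4 = 0.8
SSE = 0.04 + 0.64 + 0.04 + 1.44 + 0.64 = 2.8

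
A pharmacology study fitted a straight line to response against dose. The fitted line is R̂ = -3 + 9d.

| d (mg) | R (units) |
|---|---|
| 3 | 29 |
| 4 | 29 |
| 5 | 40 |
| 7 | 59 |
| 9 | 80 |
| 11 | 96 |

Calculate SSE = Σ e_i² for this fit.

SSE = 50

d=3: R̂ = -3 + 9·3 = 24; e = 29 − 24 = 5
d=4: R̂ = -3 + 9·4 = 33; e = 29 − 33 = -4
d=5: R̂ = -3 + 9·5 = 42; e = 40 − 42 = -2
d=7: R̂ = -3 + 9·7 = 60; e = 59 − 60 = -1
d=9: R̂ = -3 + 9·9 = 78; e = 80 − 78 = 2
d=11: R̂ = -3 + 9·11 = 96; e = 96 − 96 = 0
SSE = 25 + 16 + 4 + 1 + 4 + 0 = 50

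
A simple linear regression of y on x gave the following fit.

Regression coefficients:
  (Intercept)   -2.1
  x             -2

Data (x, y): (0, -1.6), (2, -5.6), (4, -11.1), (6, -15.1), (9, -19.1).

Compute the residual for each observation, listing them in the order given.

x=0: ŷ = -2.1 − 2·0 = -2.1; r = -1.6 − (-2.1) = 0.5
x=2: ŷ = -2.1 − 2·2 = -6.1; r = -5.6 − (-6.1) = 0.5
x=4: ŷ = -2.1 − 2·4 = -10.1; r = -11.1 − (-10.1) = -1
x=6: ŷ = -2.1 − 2·6 = -14.1; r = -15.1 − (-14.1) = -1
x=9: ŷ = -2.1 − 2·9 = -20.1; r = -19.1 − (-20.1) = 1

0.5, 0.5, -1, -1, 1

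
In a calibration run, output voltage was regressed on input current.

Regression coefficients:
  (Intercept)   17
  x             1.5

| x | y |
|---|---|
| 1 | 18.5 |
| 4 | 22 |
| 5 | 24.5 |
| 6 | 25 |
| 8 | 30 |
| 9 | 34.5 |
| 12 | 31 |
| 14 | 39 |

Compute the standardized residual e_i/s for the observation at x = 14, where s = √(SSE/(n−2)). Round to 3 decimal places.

x=1: ŷ = 17 + 1.5·1 = 18.5; e = 18.5 − 18.5 = 0
x=4: ŷ = 17 + 1.5·4 = 23; e = 22 − 23 = -1
x=5: ŷ = 17 + 1.5·5 = 24.5; e = 24.5 − 24.5 = 0
x=6: ŷ = 17 + 1.5·6 = 26; e = 25 − 26 = -1
x=8: ŷ = 17 + 1.5·8 = 29; e = 30 − 29 = 1
x=9: ŷ = 17 + 1.5·9 = 30.5; e = 34.5 − 30.5 = 4
x=12: ŷ = 17 + 1.5·12 = 35; e = 31 − 35 = -4
x=14: ŷ = 17 + 1.5·14 = 38; e = 39 − 38 = 1
SSE = 0 + 1 + 0 + 1 + 1 + 16 + 16 + 1 = 36
s = √(36/6) = 2.44949
e/s = 1 / 2.44949 = 0.408

0.408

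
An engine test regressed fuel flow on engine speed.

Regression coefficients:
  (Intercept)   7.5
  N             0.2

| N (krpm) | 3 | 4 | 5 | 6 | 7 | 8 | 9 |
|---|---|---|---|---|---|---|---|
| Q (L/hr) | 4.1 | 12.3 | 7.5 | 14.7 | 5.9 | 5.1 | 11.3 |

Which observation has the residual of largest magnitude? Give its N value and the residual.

N = 6, e = 6

N=3: Q̂ = 7.5 + 0.2·3 = 8.1; e = 4.1 − 8.1 = -4
N=4: Q̂ = 7.5 + 0.2·4 = 8.3; e = 12.3 − 8.3 = 4
N=5: Q̂ = 7.5 + 0.2·5 = 8.5; e = 7.5 − 8.5 = -1
N=6: Q̂ = 7.5 + 0.2·6 = 8.7; e = 14.7 − 8.7 = 6
N=7: Q̂ = 7.5 + 0.2·7 = 8.9; e = 5.9 − 8.9 = -3
N=8: Q̂ = 7.5 + 0.2·8 = 9.1; e = 5.1 − 9.1 = -4
N=9: Q̂ = 7.5 + 0.2·9 = 9.3; e = 11.3 − 9.3 = 2
Largest |e| is 6 at N = 6, residual 6.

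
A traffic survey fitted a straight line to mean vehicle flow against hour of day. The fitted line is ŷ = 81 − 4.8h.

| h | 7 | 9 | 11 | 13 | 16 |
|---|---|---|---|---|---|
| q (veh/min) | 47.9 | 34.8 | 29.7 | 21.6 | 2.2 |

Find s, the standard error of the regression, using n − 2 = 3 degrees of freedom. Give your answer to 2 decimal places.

s = 2.86

h=7: ŷ = 81 − 4.8·7 = 47.4; e = 47.9 − 47.4 = 0.5
h=9: ŷ = 81 − 4.8·9 = 37.8; e = 34.8 − 37.8 = -3
h=11: ŷ = 81 − 4.8·11 = 28.2; e = 29.7 − 28.2 = 1.5
h=13: ŷ = 81 − 4.8·13 = 18.6; e = 21.6 − 18.6 = 3
h=16: ŷ = 81 − 4.8·16 = 4.2; e = 2.2 − 4.2 = -2
SSE = 0.25 + 9 + 2.25 + 9 + 4 = 24.5
s = √(24.5/3) = √8.16667 ≈ 2.86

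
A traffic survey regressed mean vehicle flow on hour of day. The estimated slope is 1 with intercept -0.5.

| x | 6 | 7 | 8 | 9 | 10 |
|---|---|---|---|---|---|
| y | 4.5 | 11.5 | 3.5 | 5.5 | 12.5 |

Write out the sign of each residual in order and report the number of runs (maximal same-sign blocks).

x=6: ŷ = -0.5 + 6 = 5.5; r = 4.5 − 5.5 = -1
x=7: ŷ = -0.5 + 7 = 6.5; r = 11.5 − 6.5 = 5
x=8: ŷ = -0.5 + 8 = 7.5; r = 3.5 − 7.5 = -4
x=9: ŷ = -0.5 + 9 = 8.5; r = 5.5 − 8.5 = -3
x=10: ŷ = -0.5 + 10 = 9.5; r = 12.5 − 9.5 = 3
Signs: − + − − +
Runs: −×1, +×1, −×2, +×1 → 4

4 runs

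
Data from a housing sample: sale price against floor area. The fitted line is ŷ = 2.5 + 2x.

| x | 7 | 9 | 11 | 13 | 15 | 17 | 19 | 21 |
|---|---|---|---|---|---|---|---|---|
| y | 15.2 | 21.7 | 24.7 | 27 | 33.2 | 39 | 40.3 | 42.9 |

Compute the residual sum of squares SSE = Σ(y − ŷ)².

x=7: ŷ = 2.5 + 2·7 = 16.5; e = 15.2 − 16.5 = -1.3
x=9: ŷ = 2.5 + 2·9 = 20.5; e = 21.7 − 20.5 = 1.2
x=11: ŷ = 2.5 + 2·11 = 24.5; e = 24.7 − 24.5 = 0.2
x=13: ŷ = 2.5 + 2·13 = 28.5; e = 27 − 28.5 = -1.5
x=15: ŷ = 2.5 + 2·15 = 32.5; e = 33.2 − 32.5 = 0.7
x=17: ŷ = 2.5 + 2·17 = 36.5; e = 39 − 36.5 = 2.5
x=19: ŷ = 2.5 + 2·19 = 40.5; e = 40.3 − 40.5 = -0.2
x=21: ŷ = 2.5 + 2·21 = 44.5; e = 42.9 − 44.5 = -1.6
SSE = 1.69 + 1.44 + 0.04 + 2.25 + 0.49 + 6.25 + 0.04 + 2.56 = 14.76

SSE = 14.76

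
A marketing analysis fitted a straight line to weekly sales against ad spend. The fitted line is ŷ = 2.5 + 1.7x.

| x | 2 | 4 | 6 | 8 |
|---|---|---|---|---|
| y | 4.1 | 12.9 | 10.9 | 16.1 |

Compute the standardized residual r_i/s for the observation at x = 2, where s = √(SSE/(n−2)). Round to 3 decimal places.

-0.577

x=2: ŷ = 2.5 + 1.7·2 = 5.9; r = 4.1 − 5.9 = -1.8
x=4: ŷ = 2.5 + 1.7·4 = 9.3; r = 12.9 − 9.3 = 3.6
x=6: ŷ = 2.5 + 1.7·6 = 12.7; r = 10.9 − 12.7 = -1.8
x=8: ŷ = 2.5 + 1.7·8 = 16.1; r = 16.1 − 16.1 = 0
SSE = 3.24 + 12.96 + 3.24 + 0 = 19.44
s = √(19.44/2) = 3.11769
r/s = -1.8 / 3.11769 = -0.577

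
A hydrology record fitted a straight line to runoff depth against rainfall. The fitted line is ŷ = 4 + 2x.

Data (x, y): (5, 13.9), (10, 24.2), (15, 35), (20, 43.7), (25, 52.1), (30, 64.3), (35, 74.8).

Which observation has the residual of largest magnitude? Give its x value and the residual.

x = 25, e = -1.9

x=5: ŷ = 4 + 2·5 = 14; e = 13.9 − 14 = -0.1
x=10: ŷ = 4 + 2·10 = 24; e = 24.2 − 24 = 0.2
x=15: ŷ = 4 + 2·15 = 34; e = 35 − 34 = 1
x=20: ŷ = 4 + 2·20 = 44; e = 43.7 − 44 = -0.3
x=25: ŷ = 4 + 2·25 = 54; e = 52.1 − 54 = -1.9
x=30: ŷ = 4 + 2·30 = 64; e = 64.3 − 64 = 0.3
x=35: ŷ = 4 + 2·35 = 74; e = 74.8 − 74 = 0.8
Largest |e| is 1.9 at x = 25, residual -1.9.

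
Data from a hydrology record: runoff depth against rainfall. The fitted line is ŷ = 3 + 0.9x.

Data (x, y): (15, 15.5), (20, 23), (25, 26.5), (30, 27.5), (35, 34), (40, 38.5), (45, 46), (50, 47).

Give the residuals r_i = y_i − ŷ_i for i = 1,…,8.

-1, 2, 1, -2.5, -0.5, -0.5, 2.5, -1

x=15: ŷ = 3 + 0.9·15 = 16.5; r = 15.5 − 16.5 = -1
x=20: ŷ = 3 + 0.9·20 = 21; r = 23 − 21 = 2
x=25: ŷ = 3 + 0.9·25 = 25.5; r = 26.5 − 25.5 = 1
x=30: ŷ = 3 + 0.9·30 = 30; r = 27.5 − 30 = -2.5
x=35: ŷ = 3 + 0.9·35 = 34.5; r = 34 − 34.5 = -0.5
x=40: ŷ = 3 + 0.9·40 = 39; r = 38.5 − 39 = -0.5
x=45: ŷ = 3 + 0.9·45 = 43.5; r = 46 − 43.5 = 2.5
x=50: ŷ = 3 + 0.9·50 = 48; r = 47 − 48 = -1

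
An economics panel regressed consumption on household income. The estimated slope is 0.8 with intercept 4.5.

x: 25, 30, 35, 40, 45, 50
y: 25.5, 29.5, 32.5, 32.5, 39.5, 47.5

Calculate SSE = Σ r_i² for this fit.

x=25: ŷ = 4.5 + 0.8·25 = 24.5; r = 25.5 − 24.5 = 1
x=30: ŷ = 4.5 + 0.8·30 = 28.5; r = 29.5 − 28.5 = 1
x=35: ŷ = 4.5 + 0.8·35 = 32.5; r = 32.5 − 32.5 = 0
x=40: ŷ = 4.5 + 0.8·40 = 36.5; r = 32.5 − 36.5 = -4
x=45: ŷ = 4.5 + 0.8·45 = 40.5; r = 39.5 − 40.5 = -1
x=50: ŷ = 4.5 + 0.8·50 = 44.5; r = 47.5 − 44.5 = 3
SSE = 1 + 1 + 0 + 16 + 1 + 9 = 28

SSE = 28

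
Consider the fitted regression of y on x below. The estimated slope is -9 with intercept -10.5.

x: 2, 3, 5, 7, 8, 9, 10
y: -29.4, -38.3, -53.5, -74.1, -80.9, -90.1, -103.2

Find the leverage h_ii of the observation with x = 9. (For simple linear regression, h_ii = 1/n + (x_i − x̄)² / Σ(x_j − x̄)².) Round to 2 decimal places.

x̄ = (2 + 3 + 5 + 7 + 8 + 9 + 10)/7 = 6.28571
Σ(x − x̄)² = 18.3673 + 10.7959 + 1.65306 + 0.510204 + 2.93878 + 7.36735 + 13.7959 = 55.4286
h = 1/7 + (2.71429)²/55.4286 = 0.142857 + 0.132916 = 0.28

h = 0.28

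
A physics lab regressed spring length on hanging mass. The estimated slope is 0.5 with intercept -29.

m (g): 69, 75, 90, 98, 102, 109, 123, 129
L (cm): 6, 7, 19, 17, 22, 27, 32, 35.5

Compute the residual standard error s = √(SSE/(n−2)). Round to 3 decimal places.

s = 1.958

m=69: ŷ = -29 + 0.5·69 = 5.5; e = 6 − 5.5 = 0.5
m=75: ŷ = -29 + 0.5·75 = 8.5; e = 7 − 8.5 = -1.5
m=90: ŷ = -29 + 0.5·90 = 16; e = 19 − 16 = 3
m=98: ŷ = -29 + 0.5·98 = 20; e = 17 − 20 = -3
m=102: ŷ = -29 + 0.5·102 = 22; e = 22 − 22 = 0
m=109: ŷ = -29 + 0.5·109 = 25.5; e = 27 − 25.5 = 1.5
m=123: ŷ = -29 + 0.5·123 = 32.5; e = 32 − 32.5 = -0.5
m=129: ŷ = -29 + 0.5·129 = 35.5; e = 35.5 − 35.5 = 0
SSE = 0.25 + 2.25 + 9 + 9 + 0 + 2.25 + 0.25 + 0 = 23
s = √(23/6) = √3.83333 ≈ 1.958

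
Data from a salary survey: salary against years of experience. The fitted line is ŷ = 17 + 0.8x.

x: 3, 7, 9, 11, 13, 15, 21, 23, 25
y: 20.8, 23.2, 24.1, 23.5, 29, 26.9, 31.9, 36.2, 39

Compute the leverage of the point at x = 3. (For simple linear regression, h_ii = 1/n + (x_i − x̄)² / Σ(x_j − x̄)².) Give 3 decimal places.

h = 0.381

x̄ = (3 + 7 + 9 + 11 + 13 + 15 + 21 + 23 + 25)/9 = 14.1111
Σ(x − x̄)² = 123.457 + 50.5679 + 26.1235 + 9.67901 + 1.23457 + 0.790123 + 47.4568 + 79.0123 + 118.568 = 456.889
h = 1/9 + (-11.1111)²/456.889 = 0.111111 + 0.270212 = 0.381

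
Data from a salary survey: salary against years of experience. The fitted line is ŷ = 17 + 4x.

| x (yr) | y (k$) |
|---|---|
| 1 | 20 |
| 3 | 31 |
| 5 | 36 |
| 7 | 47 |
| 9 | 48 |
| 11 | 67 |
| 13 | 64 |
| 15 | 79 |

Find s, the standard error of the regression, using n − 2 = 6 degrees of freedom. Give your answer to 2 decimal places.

s = 4.08

x=1: ŷ = 17 + 4·1 = 21; r = 20 − 21 = -1
x=3: ŷ = 17 + 4·3 = 29; r = 31 − 29 = 2
x=5: ŷ = 17 + 4·5 = 37; r = 36 − 37 = -1
x=7: ŷ = 17 + 4·7 = 45; r = 47 − 45 = 2
x=9: ŷ = 17 + 4·9 = 53; r = 48 − 53 = -5
x=11: ŷ = 17 + 4·11 = 61; r = 67 − 61 = 6
x=13: ŷ = 17 + 4·13 = 69; r = 64 − 69 = -5
x=15: ŷ = 17 + 4·15 = 77; r = 79 − 77 = 2
SSE = 1 + 4 + 1 + 4 + 25 + 36 + 25 + 4 = 100
s = √(100/6) = √16.6667 ≈ 4.08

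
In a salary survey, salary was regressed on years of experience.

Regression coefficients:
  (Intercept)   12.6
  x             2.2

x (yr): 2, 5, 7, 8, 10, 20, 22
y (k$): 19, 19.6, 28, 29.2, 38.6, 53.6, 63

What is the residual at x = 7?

ŷ = 12.6 + 2.2·7 = 28
e = 28 − 28 = 0

e = 0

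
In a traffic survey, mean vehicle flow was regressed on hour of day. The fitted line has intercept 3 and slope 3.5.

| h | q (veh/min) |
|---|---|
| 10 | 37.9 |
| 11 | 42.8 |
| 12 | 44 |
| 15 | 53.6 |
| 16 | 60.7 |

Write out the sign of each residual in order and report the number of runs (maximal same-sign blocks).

4 runs

h=10: ŷ = 3 + 3.5·10 = 38; r = 37.9 − 38 = -0.1
h=11: ŷ = 3 + 3.5·11 = 41.5; r = 42.8 − 41.5 = 1.3
h=12: ŷ = 3 + 3.5·12 = 45; r = 44 − 45 = -1
h=15: ŷ = 3 + 3.5·15 = 55.5; r = 53.6 − 55.5 = -1.9
h=16: ŷ = 3 + 3.5·16 = 59; r = 60.7 − 59 = 1.7
Signs: − + − − +
Runs: −×1, +×1, −×2, +×1 → 4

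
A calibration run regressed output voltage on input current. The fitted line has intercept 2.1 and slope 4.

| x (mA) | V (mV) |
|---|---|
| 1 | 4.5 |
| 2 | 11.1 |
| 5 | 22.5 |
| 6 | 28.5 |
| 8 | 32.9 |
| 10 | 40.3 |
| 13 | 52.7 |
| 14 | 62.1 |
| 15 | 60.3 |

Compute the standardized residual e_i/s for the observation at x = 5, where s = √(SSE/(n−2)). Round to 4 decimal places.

0.1780

x=1: V̂ = 2.1 + 4·1 = 6.1; e = 4.5 − 6.1 = -1.6
x=2: V̂ = 2.1 + 4·2 = 10.1; e = 11.1 − 10.1 = 1
x=5: V̂ = 2.1 + 4·5 = 22.1; e = 22.5 − 22.1 = 0.4
x=6: V̂ = 2.1 + 4·6 = 26.1; e = 28.5 − 26.1 = 2.4
x=8: V̂ = 2.1 + 4·8 = 34.1; e = 32.9 − 34.1 = -1.2
x=10: V̂ = 2.1 + 4·10 = 42.1; e = 40.3 − 42.1 = -1.8
x=13: V̂ = 2.1 + 4·13 = 54.1; e = 52.7 − 54.1 = -1.4
x=14: V̂ = 2.1 + 4·14 = 58.1; e = 62.1 − 58.1 = 4
x=15: V̂ = 2.1 + 4·15 = 62.1; e = 60.3 − 62.1 = -1.8
SSE = 2.56 + 1 + 0.16 + 5.76 + 1.44 + 3.24 + 1.96 + 16 + 3.24 = 35.36
s = √(35.36/7) = 2.24754
e/s = 0.4 / 2.24754 = 0.1780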